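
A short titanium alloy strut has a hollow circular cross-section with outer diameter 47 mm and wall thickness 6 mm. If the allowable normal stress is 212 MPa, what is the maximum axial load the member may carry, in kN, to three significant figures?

164 kN

A = 772.8 mm².
P_max = σ_allow · A = 212 · 772.8 = 163800 N = 163.8 kN.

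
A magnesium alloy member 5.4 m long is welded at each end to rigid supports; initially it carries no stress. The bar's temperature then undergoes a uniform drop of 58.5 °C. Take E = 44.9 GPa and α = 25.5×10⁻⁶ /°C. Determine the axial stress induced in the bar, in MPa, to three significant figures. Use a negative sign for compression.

67.0 MPa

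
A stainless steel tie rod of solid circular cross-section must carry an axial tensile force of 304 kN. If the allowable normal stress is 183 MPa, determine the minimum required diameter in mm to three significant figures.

Required area A ≥ P/σ_allow = 304000/183 = 1661 mm².
For a solid circular section, d ≥ √(4A/π) = 45.99 mm.

46.0 mm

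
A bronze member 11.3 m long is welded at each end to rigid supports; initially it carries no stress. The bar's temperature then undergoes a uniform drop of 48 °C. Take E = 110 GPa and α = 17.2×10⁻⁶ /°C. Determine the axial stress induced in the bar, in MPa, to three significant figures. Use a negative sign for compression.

Free thermal expansion αLΔT = 17.2e-6 · 11300 · -48 = -9.329 mm.
The walls impose strain ε = −(-9.329)/11300 = 8.2560e-04; σ = Eε = 110000 · 8.2560e-04 = 90.82 MPa.

90.8 MPa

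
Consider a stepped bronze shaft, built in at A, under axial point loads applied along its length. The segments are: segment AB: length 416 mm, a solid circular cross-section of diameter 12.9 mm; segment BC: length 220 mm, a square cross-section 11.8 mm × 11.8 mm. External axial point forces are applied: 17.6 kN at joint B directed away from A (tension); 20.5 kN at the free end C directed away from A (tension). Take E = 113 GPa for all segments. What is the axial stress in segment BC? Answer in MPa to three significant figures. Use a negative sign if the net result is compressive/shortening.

Internal axial forces (sectioning from the free end, tension +): N_BC = 20.5 kN, N_AB = 38.1 kN.
A_BC = 139.2 mm².
σ_BC = N_BC/A_BC = 20500/139.2 = 147.2 MPa.

147 MPa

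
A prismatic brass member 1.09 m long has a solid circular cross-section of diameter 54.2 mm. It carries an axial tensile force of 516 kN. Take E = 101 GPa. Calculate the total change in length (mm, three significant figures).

A = 2307 mm².
δ_mech = NL/(AE) = 516000·1090/(2307·101000) = 2.414 mm.

2.41 mm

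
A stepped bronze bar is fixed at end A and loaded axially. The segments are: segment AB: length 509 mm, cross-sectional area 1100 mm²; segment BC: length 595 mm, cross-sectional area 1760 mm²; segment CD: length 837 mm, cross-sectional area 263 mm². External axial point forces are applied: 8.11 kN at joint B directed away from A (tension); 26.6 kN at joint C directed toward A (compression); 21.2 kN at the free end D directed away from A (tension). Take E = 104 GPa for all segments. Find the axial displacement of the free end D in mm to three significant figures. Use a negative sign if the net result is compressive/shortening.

0.643 mm

Internal axial forces (sectioning from the free end, tension +): N_CD = 21.2 kN, N_BC = -5.4 kN, N_AB = 2.71 kN.
δ_AB = 2710·509/(1100·104000) = 0.01206 mm
δ_BC = -5400·595/(1760·104000) = -0.01755 mm
δ_CD = 21200·837/(263·104000) = 0.6487 mm
δ = Σδ_i = 0.6432 mm.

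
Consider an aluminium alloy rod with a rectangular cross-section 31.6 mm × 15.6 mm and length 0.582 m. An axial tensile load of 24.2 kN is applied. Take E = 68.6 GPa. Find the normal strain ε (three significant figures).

A = 493 mm².
σ = N/A = 49.09 MPa; ε = σ/E = 49.09/68600 = 7.156e-04.

7.16e-04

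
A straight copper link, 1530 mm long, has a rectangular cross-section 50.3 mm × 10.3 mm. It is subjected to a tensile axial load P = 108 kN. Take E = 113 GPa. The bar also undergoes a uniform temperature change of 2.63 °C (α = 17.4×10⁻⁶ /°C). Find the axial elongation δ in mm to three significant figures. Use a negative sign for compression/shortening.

A = 518.1 mm².
δ_mech = NL/(AE) = 108000·1530/(518.1·113000) = 2.822 mm.
δ_thermal = αLΔT = 17.4e-6·1530·2.63 = 0.07002 mm.
δ = δ_mech + δ_thermal = 2.893 mm.

2.89 mm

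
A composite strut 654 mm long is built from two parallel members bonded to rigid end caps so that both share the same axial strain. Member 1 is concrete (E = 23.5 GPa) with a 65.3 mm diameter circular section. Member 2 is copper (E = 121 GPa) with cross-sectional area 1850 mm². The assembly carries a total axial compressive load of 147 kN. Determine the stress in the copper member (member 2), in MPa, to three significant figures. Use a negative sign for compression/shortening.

-58.8 MPa

A_1 = 3349 mm².
Equal strain + equilibrium ⇒ each member carries load in proportion to AE: A₁E₁ = 78700000 N, A₂E₂ = 223800000 N, ΣAE = 302600000 N.
σ₂ = P·E₂/ΣAE = -147000·121000/302600000 = -58.79 MPa.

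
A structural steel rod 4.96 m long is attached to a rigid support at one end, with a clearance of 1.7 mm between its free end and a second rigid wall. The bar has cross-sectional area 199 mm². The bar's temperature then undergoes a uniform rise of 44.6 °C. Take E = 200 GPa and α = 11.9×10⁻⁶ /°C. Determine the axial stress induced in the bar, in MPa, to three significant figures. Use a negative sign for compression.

Free thermal expansion αLΔT = 11.9e-6 · 4960 · 44.6 = 2.632 mm.
The walls engage after the gap closes; constrained expansion = 2.632 − 1.7 = 0.9325 mm.
The walls impose strain ε = −(0.9325)/4960 = -1.8800e-04; σ = Eε = 200000 · -1.8800e-04 = -37.6 MPa.

-37.6 MPa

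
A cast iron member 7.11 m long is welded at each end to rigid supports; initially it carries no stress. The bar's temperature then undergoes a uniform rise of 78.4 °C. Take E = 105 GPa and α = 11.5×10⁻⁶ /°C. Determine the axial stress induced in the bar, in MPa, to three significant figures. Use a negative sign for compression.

Free thermal expansion αLΔT = 11.5e-6 · 7110 · 78.4 = 6.41 mm.
The walls impose strain ε = −(6.41)/7110 = -9.0160e-04; σ = Eε = 105000 · -9.0160e-04 = -94.67 MPa.

-94.7 MPa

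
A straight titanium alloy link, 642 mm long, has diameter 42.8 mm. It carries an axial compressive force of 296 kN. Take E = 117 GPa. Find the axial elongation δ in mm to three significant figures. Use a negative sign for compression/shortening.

-1.13 mm

A = 1439 mm².
δ_mech = NL/(AE) = -296000·642/(1439·117000) = -1.129 mm.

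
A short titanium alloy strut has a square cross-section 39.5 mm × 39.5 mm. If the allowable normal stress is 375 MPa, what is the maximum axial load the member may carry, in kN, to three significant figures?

585 kN

A = 1560 mm².
P_max = σ_allow · A = 375 · 1560 = 585100 N = 585.1 kN.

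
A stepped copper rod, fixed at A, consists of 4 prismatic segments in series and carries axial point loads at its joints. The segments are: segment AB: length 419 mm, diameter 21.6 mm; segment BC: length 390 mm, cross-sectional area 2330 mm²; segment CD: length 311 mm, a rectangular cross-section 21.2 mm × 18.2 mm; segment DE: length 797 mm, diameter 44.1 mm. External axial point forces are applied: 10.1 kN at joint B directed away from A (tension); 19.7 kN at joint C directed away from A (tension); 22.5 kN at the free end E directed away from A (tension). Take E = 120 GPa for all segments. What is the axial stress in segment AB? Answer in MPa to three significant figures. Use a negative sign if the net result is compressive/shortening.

Internal axial forces (sectioning from the free end, tension +): N_DE = 22.5 kN, N_CD = 22.5 kN, N_BC = 42.2 kN, N_AB = 52.3 kN.
A_AB = 366.4 mm².
σ_AB = N_AB/A_AB = 52300/366.4 = 142.7 MPa.

143 MPa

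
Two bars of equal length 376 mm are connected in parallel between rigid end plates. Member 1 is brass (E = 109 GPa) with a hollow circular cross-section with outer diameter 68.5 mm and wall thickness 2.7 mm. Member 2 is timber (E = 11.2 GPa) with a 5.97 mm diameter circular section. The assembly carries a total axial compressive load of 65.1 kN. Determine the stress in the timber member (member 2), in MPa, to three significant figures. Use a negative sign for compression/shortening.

-11.9 MPa

A_1 = 558.1 mm².
A_2 = 27.99 mm².
Equal strain + equilibrium ⇒ each member carries load in proportion to AE: A₁E₁ = 60840000 N, A₂E₂ = 313500 N, ΣAE = 61150000 N.
σ₂ = P·E₂/ΣAE = -65100·11200/61150000 = -11.92 MPa.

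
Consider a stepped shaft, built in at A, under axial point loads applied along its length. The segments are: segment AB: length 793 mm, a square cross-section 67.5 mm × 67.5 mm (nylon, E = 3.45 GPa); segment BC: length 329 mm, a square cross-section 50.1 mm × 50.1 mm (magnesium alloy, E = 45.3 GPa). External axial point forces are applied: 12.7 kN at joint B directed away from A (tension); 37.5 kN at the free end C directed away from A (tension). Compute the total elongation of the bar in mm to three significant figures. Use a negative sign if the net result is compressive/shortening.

2.64 mm

Internal axial forces (sectioning from the free end, tension +): N_BC = 37.5 kN, N_AB = 50.2 kN.
A_AB = 4556 mm².
A_BC = 2510 mm².
δ_AB = 50200·793/(4556·3450) = 2.533 mm
δ_BC = 37500·329/(2510·45300) = 0.1085 mm
δ = Σδ_i = 2.641 mm.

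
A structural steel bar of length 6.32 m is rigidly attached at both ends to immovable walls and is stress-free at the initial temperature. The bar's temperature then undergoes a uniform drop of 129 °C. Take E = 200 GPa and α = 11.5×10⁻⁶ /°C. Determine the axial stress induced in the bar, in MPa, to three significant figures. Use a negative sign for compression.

297 MPa

Free thermal expansion αLΔT = 11.5e-6 · 6320 · -129 = -9.376 mm.
The walls impose strain ε = −(-9.376)/6320 = 1.4835e-03; σ = Eε = 200000 · 1.4835e-03 = 296.7 MPa.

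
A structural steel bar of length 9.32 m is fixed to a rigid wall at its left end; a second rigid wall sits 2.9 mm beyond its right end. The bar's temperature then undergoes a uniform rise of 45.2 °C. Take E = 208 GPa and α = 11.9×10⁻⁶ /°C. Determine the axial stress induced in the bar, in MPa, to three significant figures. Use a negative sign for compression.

Free thermal expansion αLΔT = 11.9e-6 · 9320 · 45.2 = 5.013 mm.
The walls engage after the gap closes; constrained expansion = 5.013 − 2.9 = 2.113 mm.
The walls impose strain ε = −(2.113)/9320 = -2.2672e-04; σ = Eε = 208000 · -2.2672e-04 = -47.16 MPa.

-47.2 MPa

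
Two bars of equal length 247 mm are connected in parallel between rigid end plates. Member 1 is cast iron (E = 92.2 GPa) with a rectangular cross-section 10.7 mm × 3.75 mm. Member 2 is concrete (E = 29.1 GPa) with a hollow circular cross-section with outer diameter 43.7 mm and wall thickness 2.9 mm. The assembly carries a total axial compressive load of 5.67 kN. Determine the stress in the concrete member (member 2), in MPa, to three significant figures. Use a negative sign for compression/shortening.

-11.4 MPa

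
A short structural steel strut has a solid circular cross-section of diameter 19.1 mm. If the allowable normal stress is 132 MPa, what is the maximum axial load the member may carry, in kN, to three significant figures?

37.8 kN

A = 286.5 mm².
P_max = σ_allow · A = 132 · 286.5 = 37820 N = 37.82 kN.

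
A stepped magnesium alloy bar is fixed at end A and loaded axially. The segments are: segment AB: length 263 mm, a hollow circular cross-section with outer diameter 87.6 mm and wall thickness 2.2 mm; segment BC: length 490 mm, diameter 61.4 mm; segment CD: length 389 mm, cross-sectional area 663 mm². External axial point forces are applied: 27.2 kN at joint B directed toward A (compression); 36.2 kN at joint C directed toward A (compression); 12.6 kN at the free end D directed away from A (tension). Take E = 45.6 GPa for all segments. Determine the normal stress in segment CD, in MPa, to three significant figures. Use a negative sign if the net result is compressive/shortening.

19.0 MPa

Internal axial forces (sectioning from the free end, tension +): N_CD = 12.6 kN, N_BC = -23.6 kN, N_AB = -50.8 kN.
σ_CD = N_CD/A_CD = 12600/663 = 19 MPa.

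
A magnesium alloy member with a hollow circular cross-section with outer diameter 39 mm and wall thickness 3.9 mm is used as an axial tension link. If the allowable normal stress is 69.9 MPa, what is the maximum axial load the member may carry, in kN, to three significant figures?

30.1 kN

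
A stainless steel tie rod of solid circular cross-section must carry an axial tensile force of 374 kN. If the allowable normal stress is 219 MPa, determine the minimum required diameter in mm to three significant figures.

46.6 mm

Required area A ≥ P/σ_allow = 374000/219 = 1708 mm².
For a solid circular section, d ≥ √(4A/π) = 46.63 mm.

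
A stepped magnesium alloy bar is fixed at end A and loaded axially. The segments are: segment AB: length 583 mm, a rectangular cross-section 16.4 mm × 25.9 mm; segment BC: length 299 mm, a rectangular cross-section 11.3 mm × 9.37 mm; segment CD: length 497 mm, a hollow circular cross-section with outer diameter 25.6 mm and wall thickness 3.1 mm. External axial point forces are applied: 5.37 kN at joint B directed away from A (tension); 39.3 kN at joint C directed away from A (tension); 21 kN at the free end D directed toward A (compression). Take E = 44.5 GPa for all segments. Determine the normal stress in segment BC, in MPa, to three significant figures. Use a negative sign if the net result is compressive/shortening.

173 MPa

Internal axial forces (sectioning from the free end, tension +): N_CD = -21 kN, N_BC = 18.3 kN, N_AB = 23.67 kN.
A_BC = 105.9 mm².
σ_BC = N_BC/A_BC = 18300/105.9 = 172.8 MPa.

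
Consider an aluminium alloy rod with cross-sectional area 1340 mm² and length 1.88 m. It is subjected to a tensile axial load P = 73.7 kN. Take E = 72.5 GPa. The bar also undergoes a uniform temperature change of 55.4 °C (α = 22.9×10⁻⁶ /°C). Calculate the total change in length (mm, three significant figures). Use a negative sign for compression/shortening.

δ_mech = NL/(AE) = 73700·1880/(1340·72500) = 1.426 mm.
δ_thermal = αLΔT = 22.9e-6·1880·55.4 = 2.385 mm.
δ = δ_mech + δ_thermal = 3.811 mm.

3.81 mm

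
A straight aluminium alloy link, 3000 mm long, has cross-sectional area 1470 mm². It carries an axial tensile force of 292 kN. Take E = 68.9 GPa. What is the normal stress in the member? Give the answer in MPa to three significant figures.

199 MPa

σ = N/A = 292000/1470 = 198.6 MPa.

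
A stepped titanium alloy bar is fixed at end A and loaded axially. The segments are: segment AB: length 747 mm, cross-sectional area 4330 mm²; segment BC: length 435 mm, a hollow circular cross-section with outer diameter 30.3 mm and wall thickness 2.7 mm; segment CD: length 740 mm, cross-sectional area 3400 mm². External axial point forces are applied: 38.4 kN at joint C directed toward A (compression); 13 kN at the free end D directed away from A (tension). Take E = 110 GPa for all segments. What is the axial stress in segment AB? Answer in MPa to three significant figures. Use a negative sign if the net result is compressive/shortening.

-5.87 MPa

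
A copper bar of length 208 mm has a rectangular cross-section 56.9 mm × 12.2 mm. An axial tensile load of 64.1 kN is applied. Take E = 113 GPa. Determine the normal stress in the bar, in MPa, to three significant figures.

92.3 MPa

A = 694.2 mm².
σ = N/A = 64100/694.2 = 92.34 MPa.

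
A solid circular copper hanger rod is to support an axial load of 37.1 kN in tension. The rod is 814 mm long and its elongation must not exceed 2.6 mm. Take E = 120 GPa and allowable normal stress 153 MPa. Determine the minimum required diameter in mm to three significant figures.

Required area A ≥ P/σ_allow = 37100/153 = 242.5 mm².
For a solid circular section, d ≥ √(4A/π) = 17.57 mm.
Elongation limit: A ≥ PL/(Eδ_allow) = 37100·814/(120000·2.6) = 96.79 mm² ⇒ d ≥ 11.1 mm.
The stress limit governs.

17.6 mm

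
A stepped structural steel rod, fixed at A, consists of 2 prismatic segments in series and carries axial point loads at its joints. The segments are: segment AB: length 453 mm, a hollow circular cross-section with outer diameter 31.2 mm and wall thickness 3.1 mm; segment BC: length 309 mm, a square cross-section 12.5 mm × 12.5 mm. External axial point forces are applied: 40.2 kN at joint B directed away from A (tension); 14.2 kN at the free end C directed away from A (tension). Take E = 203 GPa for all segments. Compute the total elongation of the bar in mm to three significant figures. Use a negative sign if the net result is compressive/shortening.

0.582 mm

Internal axial forces (sectioning from the free end, tension +): N_BC = 14.2 kN, N_AB = 54.4 kN.
A_AB = 273.7 mm².
A_BC = 156.2 mm².
δ_AB = 54400·453/(273.7·203000) = 0.4436 mm
δ_BC = 14200·309/(156.2·203000) = 0.1383 mm
δ = Σδ_i = 0.5819 mm.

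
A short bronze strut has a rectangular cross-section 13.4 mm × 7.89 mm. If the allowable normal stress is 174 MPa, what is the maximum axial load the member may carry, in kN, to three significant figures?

18.4 kN

A = 105.7 mm².
P_max = σ_allow · A = 174 · 105.7 = 18400 N = 18.4 kN.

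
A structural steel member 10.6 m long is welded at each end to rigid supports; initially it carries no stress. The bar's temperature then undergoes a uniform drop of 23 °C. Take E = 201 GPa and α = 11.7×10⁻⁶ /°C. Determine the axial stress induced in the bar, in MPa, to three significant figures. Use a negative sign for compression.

54.1 MPa

Free thermal expansion αLΔT = 11.7e-6 · 10600 · -23 = -2.852 mm.
The walls impose strain ε = −(-2.852)/10600 = 2.6910e-04; σ = Eε = 201000 · 2.6910e-04 = 54.09 MPa.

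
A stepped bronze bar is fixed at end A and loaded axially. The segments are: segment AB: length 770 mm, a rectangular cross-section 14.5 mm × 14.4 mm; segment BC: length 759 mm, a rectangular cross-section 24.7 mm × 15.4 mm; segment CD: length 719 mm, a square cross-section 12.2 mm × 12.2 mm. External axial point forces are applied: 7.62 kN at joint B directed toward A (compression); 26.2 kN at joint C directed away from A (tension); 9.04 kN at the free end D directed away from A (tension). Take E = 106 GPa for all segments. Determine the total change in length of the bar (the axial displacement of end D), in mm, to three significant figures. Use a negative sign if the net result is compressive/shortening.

Internal axial forces (sectioning from the free end, tension +): N_CD = 9.04 kN, N_BC = 35.24 kN, N_AB = 27.62 kN.
A_AB = 208.8 mm².
A_BC = 380.4 mm².
A_CD = 148.8 mm².
δ_AB = 27620·770/(208.8·106000) = 0.9609 mm
δ_BC = 35240·759/(380.4·106000) = 0.6634 mm
δ_CD = 9040·719/(148.8·106000) = 0.412 mm
δ = Σδ_i = 2.036 mm.

2.04 mm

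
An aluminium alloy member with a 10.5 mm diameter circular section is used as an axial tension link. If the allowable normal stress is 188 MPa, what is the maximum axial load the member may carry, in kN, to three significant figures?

A = 86.59 mm².
P_max = σ_allow · A = 188 · 86.59 = 16280 N = 16.28 kN.

16.3 kN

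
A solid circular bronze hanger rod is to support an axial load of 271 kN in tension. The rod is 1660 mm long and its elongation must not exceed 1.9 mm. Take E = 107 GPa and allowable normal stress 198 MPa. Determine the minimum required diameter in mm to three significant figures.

Required area A ≥ P/σ_allow = 271000/198 = 1369 mm².
For a solid circular section, d ≥ √(4A/π) = 41.75 mm.
Elongation limit: A ≥ PL/(Eδ_allow) = 271000·1660/(107000·1.9) = 2213 mm² ⇒ d ≥ 53.08 mm.
The elongation limit governs.

53.1 mm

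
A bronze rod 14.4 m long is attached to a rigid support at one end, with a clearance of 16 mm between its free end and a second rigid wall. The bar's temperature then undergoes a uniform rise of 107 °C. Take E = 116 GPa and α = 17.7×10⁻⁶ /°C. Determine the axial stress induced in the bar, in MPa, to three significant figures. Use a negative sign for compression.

-90.8 MPa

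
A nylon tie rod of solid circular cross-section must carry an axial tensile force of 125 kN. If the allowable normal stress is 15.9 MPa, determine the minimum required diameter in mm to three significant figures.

Required area A ≥ P/σ_allow = 125000/15.9 = 7862 mm².
For a solid circular section, d ≥ √(4A/π) = 100 mm.

100 mm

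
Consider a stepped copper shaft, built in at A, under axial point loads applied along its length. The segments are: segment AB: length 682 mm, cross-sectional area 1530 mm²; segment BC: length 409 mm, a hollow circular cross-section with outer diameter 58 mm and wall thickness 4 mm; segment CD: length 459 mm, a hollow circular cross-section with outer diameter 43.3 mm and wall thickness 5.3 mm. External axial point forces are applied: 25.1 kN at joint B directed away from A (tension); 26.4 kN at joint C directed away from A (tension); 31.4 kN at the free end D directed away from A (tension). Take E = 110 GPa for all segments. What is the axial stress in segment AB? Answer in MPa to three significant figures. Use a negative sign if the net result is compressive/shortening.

Internal axial forces (sectioning from the free end, tension +): N_CD = 31.4 kN, N_BC = 57.8 kN, N_AB = 82.9 kN.
σ_AB = N_AB/A_AB = 82900/1530 = 54.18 MPa.

54.2 MPa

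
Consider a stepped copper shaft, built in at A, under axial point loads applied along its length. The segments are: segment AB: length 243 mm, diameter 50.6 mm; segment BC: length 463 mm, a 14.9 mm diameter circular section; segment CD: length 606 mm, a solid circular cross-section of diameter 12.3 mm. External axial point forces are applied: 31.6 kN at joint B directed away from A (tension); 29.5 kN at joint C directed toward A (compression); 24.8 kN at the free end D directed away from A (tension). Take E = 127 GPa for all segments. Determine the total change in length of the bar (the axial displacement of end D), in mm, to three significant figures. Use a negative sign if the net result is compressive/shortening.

Internal axial forces (sectioning from the free end, tension +): N_CD = 24.8 kN, N_BC = -4.7 kN, N_AB = 26.9 kN.
A_AB = 2011 mm².
A_BC = 174.4 mm².
A_CD = 118.8 mm².
δ_AB = 26900·243/(2011·127000) = 0.0256 mm
δ_BC = -4700·463/(174.4·127000) = -0.09827 mm
δ_CD = 24800·606/(118.8·127000) = 0.9959 mm
δ = Σδ_i = 0.9232 mm.

0.923 mm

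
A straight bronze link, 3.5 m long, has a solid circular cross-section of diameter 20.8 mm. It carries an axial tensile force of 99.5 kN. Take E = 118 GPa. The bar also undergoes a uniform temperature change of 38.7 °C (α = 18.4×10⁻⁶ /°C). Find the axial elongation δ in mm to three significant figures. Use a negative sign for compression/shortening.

11.2 mm

A = 339.8 mm².
δ_mech = NL/(AE) = 99500·3500/(339.8·118000) = 8.685 mm.
δ_thermal = αLΔT = 18.4e-6·3500·38.7 = 2.492 mm.
δ = δ_mech + δ_thermal = 11.18 mm.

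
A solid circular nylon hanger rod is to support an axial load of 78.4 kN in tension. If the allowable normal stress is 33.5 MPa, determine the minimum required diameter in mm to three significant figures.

54.6 mm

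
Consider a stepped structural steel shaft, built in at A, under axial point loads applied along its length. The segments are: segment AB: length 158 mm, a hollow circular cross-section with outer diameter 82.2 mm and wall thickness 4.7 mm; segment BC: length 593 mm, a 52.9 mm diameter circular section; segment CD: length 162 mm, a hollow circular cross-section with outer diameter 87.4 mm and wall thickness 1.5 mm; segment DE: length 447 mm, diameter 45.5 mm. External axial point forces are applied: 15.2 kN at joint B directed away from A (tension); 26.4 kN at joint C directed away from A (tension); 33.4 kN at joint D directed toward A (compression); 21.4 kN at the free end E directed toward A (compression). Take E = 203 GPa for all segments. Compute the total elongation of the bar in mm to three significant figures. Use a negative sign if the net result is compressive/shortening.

Internal axial forces (sectioning from the free end, tension +): N_DE = -21.4 kN, N_CD = -54.8 kN, N_BC = -28.4 kN, N_AB = -13.2 kN.
A_AB = 1144 mm².
A_BC = 2198 mm².
A_CD = 404.8 mm².
A_DE = 1626 mm².
δ_AB = -13200·158/(1144·203000) = -0.008978 mm
δ_BC = -28400·593/(2198·203000) = -0.03775 mm
δ_CD = -54800·162/(404.8·203000) = -0.108 mm
δ_DE = -21400·447/(1626·203000) = -0.02898 mm
δ = Σδ_i = -0.1837 mm.

-0.184 mm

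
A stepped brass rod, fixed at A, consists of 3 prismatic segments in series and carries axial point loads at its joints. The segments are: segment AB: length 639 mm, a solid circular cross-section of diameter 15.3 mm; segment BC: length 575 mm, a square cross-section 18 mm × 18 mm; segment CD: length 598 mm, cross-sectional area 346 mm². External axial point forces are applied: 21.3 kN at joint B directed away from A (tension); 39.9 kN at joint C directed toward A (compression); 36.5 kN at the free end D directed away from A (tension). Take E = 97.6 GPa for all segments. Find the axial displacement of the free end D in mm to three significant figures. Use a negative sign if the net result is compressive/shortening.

1.22 mm

Internal axial forces (sectioning from the free end, tension +): N_CD = 36.5 kN, N_BC = -3.4 kN, N_AB = 17.9 kN.
A_AB = 183.9 mm².
A_BC = 324 mm².
δ_AB = 17900·639/(183.9·97600) = 0.6374 mm
δ_BC = -3400·575/(324·97600) = -0.06182 mm
δ_CD = 36500·598/(346·97600) = 0.6464 mm
δ = Σδ_i = 1.222 mm.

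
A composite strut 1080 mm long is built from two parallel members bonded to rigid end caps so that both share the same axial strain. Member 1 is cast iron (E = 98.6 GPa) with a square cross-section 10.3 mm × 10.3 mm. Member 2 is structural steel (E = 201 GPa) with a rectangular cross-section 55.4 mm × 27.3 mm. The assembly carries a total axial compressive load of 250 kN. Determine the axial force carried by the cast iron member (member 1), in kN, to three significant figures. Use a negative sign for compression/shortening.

A_1 = 106.1 mm².
A_2 = 1512 mm².
Equal strain + equilibrium ⇒ each member carries load in proportion to AE: A₁E₁ = 10460000 N, A₂E₂ = 304000000 N, ΣAE = 314500000 N.
F₁ = P·A₁E₁/ΣAE = -250000·10460000/314500000 = -8316 N.

-8.32 kN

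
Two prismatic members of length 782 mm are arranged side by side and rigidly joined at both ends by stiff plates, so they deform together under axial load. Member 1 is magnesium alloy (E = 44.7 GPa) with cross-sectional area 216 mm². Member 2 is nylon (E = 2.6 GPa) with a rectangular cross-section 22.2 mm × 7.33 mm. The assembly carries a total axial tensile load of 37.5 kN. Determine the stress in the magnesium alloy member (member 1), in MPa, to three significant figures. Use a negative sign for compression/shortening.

166 MPa

A_2 = 162.7 mm².
Equal strain + equilibrium ⇒ each member carries load in proportion to AE: A₁E₁ = 9655000 N, A₂E₂ = 423100 N, ΣAE = 10080000 N.
σ₁ = P·E₁/ΣAE = 37500·44700/10080000 = 166.3 MPa.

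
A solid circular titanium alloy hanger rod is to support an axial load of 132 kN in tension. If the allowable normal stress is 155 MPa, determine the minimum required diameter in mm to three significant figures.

Required area A ≥ P/σ_allow = 132000/155 = 851.6 mm².
For a solid circular section, d ≥ √(4A/π) = 32.93 mm.

32.9 mm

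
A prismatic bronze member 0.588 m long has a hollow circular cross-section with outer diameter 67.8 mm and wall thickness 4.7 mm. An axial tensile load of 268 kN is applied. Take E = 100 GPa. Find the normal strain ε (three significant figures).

0.00288

A = 931.7 mm².
σ = N/A = 287.6 MPa; ε = σ/E = 287.6/100000 = 2.876e-03.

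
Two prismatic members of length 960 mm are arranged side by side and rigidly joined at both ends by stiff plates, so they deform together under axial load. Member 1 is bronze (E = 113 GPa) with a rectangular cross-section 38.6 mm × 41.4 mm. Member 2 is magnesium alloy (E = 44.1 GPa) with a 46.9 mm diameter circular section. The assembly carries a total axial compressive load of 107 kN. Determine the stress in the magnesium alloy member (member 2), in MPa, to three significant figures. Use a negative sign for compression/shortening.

-18.4 MPa

A_1 = 1598 mm².
A_2 = 1728 mm².
Equal strain + equilibrium ⇒ each member carries load in proportion to AE: A₁E₁ = 180600000 N, A₂E₂ = 76190000 N, ΣAE = 256800000 N.
σ₂ = P·E₂/ΣAE = -107000·44100/256800000 = -18.38 MPa.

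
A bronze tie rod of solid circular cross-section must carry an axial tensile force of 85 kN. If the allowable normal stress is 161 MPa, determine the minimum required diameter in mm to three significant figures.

Required area A ≥ P/σ_allow = 85000/161 = 528 mm².
For a solid circular section, d ≥ √(4A/π) = 25.93 mm.

25.9 mm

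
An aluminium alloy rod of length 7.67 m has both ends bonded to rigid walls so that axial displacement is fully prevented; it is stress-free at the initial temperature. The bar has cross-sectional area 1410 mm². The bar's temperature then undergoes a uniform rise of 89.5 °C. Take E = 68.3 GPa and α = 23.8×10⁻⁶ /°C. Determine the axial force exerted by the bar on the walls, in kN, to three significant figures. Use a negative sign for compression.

-205 kN

Free thermal expansion αLΔT = 23.8e-6 · 7670 · 89.5 = 16.34 mm.
The walls impose strain ε = −(16.34)/7670 = -2.1301e-03; σ = Eε = 68300 · -2.1301e-03 = -145.5 MPa.
Wall reaction R = σ·A = -145.5·1410 = -205100 N = -205.1 kN.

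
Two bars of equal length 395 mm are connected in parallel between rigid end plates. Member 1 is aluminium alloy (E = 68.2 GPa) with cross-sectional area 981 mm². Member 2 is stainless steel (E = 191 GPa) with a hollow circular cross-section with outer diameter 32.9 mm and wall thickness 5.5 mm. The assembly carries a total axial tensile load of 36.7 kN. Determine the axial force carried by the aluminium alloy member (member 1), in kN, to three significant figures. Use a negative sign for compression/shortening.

A_2 = 473.4 mm².
Equal strain + equilibrium ⇒ each member carries load in proportion to AE: A₁E₁ = 66900000 N, A₂E₂ = 90430000 N, ΣAE = 157300000 N.
F₁ = P·A₁E₁/ΣAE = 36700·66900000/157300000 = 15610 N.

15.6 kN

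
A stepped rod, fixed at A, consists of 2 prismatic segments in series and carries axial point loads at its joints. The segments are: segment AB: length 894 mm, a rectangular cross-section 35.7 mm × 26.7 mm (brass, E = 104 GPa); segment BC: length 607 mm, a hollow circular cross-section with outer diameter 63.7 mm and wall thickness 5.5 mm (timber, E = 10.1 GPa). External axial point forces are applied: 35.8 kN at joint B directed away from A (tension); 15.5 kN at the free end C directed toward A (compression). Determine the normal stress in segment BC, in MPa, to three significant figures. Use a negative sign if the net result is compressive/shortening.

-15.4 MPa

Internal axial forces (sectioning from the free end, tension +): N_BC = -15.5 kN, N_AB = 20.3 kN.
A_BC = 1006 mm².
σ_BC = N_BC/A_BC = -15500/1006 = -15.41 MPa.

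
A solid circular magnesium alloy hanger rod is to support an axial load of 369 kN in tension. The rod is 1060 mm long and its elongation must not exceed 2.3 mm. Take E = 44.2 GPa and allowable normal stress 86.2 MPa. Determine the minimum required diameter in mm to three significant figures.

73.8 mm

Required area A ≥ P/σ_allow = 369000/86.2 = 4281 mm².
For a solid circular section, d ≥ √(4A/π) = 73.83 mm.
Elongation limit: A ≥ PL/(Eδ_allow) = 369000·1060/(44200·2.3) = 3848 mm² ⇒ d ≥ 69.99 mm.
The stress limit governs.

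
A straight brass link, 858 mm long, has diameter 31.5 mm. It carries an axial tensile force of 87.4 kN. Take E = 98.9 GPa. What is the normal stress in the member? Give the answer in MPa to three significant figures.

A = 779.3 mm².
σ = N/A = 87400/779.3 = 112.2 MPa.

112 MPa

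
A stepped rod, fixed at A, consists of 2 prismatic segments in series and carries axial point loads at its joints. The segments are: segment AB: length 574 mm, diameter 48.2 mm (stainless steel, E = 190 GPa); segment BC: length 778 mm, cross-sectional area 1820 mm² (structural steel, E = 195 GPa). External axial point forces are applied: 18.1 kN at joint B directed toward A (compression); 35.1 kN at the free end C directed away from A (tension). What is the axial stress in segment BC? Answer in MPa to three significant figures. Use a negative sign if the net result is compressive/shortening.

Internal axial forces (sectioning from the free end, tension +): N_BC = 35.1 kN, N_AB = 17 kN.
σ_BC = N_BC/A_BC = 35100/1820 = 19.29 MPa.

19.3 MPa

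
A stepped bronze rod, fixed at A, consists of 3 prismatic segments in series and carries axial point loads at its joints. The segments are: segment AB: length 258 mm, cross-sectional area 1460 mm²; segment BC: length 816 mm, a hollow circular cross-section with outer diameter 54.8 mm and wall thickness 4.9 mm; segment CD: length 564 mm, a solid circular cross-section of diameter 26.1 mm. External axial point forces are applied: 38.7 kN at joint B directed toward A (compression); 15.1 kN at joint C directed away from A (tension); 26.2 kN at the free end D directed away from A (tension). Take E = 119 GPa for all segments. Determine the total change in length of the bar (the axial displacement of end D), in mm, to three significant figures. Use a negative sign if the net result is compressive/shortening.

0.605 mm

Internal axial forces (sectioning from the free end, tension +): N_CD = 26.2 kN, N_BC = 41.3 kN, N_AB = 2.6 kN.
A_BC = 768.2 mm².
A_CD = 535 mm².
δ_AB = 2600·258/(1460·119000) = 0.003861 mm
δ_BC = 41300·816/(768.2·119000) = 0.3687 mm
δ_CD = 26200·564/(535·119000) = 0.2321 mm
δ = Σδ_i = 0.6046 mm.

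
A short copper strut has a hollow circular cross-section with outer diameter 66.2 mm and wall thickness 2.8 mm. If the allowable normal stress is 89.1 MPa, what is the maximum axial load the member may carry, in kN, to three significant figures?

49.7 kN

A = 557.7 mm².
P_max = σ_allow · A = 89.1 · 557.7 = 49690 N = 49.69 kN.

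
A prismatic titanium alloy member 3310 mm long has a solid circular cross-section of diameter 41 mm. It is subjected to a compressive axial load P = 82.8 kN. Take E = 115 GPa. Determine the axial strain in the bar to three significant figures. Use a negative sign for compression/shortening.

A = 1320 mm².
σ = N/A = -62.72 MPa; ε = σ/E = -62.72/115000 = -5.453e-04.

-5.45e-04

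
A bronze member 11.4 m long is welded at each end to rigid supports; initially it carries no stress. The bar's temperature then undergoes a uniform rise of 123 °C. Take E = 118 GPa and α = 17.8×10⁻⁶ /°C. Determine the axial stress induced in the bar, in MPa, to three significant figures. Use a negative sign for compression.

Free thermal expansion αLΔT = 17.8e-6 · 11400 · 123 = 24.96 mm.
The walls impose strain ε = −(24.96)/11400 = -2.1894e-03; σ = Eε = 118000 · -2.1894e-03 = -258.3 MPa.

-258 MPa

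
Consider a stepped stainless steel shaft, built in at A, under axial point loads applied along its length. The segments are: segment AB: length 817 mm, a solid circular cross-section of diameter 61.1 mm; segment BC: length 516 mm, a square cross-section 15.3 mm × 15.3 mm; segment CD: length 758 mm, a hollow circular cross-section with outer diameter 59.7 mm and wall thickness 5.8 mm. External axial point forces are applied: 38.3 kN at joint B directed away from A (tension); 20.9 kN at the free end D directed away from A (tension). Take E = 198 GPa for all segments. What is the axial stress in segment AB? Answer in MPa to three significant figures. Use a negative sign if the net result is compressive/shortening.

20.2 MPa

Internal axial forces (sectioning from the free end, tension +): N_CD = 20.9 kN, N_BC = 20.9 kN, N_AB = 59.2 kN.
A_AB = 2932 mm².
σ_AB = N_AB/A_AB = 59200/2932 = 20.19 MPa.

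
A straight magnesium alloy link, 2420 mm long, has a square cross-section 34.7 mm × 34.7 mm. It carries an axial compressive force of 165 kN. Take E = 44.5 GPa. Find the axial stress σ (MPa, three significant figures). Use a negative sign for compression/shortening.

-137 MPa

A = 1204 mm².
σ = N/A = -165000/1204 = -137 MPa.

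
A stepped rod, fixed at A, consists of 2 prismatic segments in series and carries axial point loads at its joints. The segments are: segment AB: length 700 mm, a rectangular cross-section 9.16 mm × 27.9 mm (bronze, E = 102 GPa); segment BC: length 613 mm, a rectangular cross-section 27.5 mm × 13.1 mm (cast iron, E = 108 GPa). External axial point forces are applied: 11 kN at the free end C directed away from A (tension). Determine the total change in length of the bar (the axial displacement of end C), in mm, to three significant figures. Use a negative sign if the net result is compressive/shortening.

0.469 mm

Internal axial forces (sectioning from the free end, tension +): N_BC = 11 kN, N_AB = 11 kN.
A_AB = 255.6 mm².
A_BC = 360.2 mm².
δ_AB = 11000·700/(255.6·102000) = 0.2954 mm
δ_BC = 11000·613/(360.2·108000) = 0.1733 mm
δ = Σδ_i = 0.4687 mm.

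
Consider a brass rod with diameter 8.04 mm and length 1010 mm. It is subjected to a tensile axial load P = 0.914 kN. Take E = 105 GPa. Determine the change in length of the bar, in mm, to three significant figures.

A = 50.77 mm².
δ_mech = NL/(AE) = 914·1010/(50.77·105000) = 0.1732 mm.

0.173 mm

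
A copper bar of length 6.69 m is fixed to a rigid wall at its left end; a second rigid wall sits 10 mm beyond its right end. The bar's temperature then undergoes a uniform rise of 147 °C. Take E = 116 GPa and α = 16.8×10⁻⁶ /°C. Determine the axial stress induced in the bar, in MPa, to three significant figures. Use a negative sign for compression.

-113 MPa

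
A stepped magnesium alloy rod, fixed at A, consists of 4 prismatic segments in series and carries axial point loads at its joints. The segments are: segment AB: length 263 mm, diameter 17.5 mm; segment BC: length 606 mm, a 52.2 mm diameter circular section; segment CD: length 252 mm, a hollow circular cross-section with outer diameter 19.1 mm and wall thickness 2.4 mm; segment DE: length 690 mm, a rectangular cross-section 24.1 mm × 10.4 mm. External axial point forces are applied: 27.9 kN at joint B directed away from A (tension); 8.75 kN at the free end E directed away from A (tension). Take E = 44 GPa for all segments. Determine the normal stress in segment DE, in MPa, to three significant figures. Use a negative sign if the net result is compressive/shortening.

Internal axial forces (sectioning from the free end, tension +): N_DE = 8.75 kN, N_CD = 8.75 kN, N_BC = 8.75 kN, N_AB = 36.65 kN.
A_DE = 250.6 mm².
σ_DE = N_DE/A_DE = 8750/250.6 = 34.91 MPa.

34.9 MPa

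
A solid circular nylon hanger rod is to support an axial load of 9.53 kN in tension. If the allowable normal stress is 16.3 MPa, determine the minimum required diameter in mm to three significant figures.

27.3 mm

Required area A ≥ P/σ_allow = 9530/16.3 = 584.7 mm².
For a solid circular section, d ≥ √(4A/π) = 27.28 mm.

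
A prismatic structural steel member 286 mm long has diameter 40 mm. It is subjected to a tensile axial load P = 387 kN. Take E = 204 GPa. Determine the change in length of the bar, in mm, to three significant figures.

A = 1257 mm².
δ_mech = NL/(AE) = 387000·286/(1257·204000) = 0.4318 mm.

0.432 mm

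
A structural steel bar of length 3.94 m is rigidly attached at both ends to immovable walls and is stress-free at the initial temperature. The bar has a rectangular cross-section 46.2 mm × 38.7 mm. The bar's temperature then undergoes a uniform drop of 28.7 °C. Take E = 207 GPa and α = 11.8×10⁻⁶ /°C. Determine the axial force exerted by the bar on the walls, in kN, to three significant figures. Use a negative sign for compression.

Free thermal expansion αLΔT = 11.8e-6 · 3940 · -28.7 = -1.334 mm.
The walls impose strain ε = −(-1.334)/3940 = 3.3866e-04; σ = Eε = 207000 · 3.3866e-04 = 70.1 MPa.
Wall reaction R = σ·A = 70.1·1788 = 125300 N = 125.3 kN.

125 kN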